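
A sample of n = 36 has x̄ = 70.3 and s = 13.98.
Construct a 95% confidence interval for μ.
(65.57, 75.03)

t-interval (σ unknown):
df = n - 1 = 35
t* = 2.030 for 95% confidence

Margin of error = t* · s/√n = 2.030 · 13.98/√36 = 4.73

CI: (65.57, 75.03)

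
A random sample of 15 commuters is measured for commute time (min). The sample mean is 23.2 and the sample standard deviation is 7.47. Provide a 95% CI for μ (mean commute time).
(19.06, 27.34)

t-interval (σ unknown):
df = n - 1 = 14
t* = 2.145 for 95% confidence

Margin of error = t* · s/√n = 2.145 · 7.47/√15 = 4.14

CI: (19.06, 27.34)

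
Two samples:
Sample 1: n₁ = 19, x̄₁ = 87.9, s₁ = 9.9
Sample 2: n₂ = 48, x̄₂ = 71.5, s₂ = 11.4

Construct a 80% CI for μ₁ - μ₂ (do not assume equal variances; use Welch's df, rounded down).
(12.74, 20.06)

Difference: x̄₁ - x̄₂ = 16.40
SE = √(s₁²/n₁ + s₂²/n₂) = √(9.9²/19 + 11.4²/48) = 2.8046
df = 37.86 → 37 (Welch–Satterthwaite, rounded down)
t* = 1.305

CI: 16.40 ± 1.305 · 2.8046 = 16.40 ± 3.66 = (12.74, 20.06)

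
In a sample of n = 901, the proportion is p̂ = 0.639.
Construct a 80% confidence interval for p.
(0.618, 0.660)

Proportion CI:
SE = √(p̂(1-p̂)/n) = √(0.639 · 0.361 / 901) = 0.01600

z* = 1.282
Margin = z* · SE = 1.282 · 0.01600 = 0.0205

CI: 0.639 ± 0.0205 = (0.618, 0.660)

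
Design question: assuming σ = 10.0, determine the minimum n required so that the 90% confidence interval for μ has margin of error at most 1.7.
n ≥ 94

For margin E ≤ 1.7:
n ≥ (z* · σ / E)²
n ≥ (1.645 · 10.0 / 1.7)²
n ≥ 93.63

Minimum n = 94 (rounding up)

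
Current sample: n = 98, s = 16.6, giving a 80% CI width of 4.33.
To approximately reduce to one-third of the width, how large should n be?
n ≈ 882

CI width ∝ 1/√n
To reduce width by factor 3, need √n to grow by 3 → need 3² = 9 times as many samples.

Current: n = 98, width = 4.33
New: n = 882, width ≈ 1.43

Width reduced by factor of 4.33/1.43 = 3.03.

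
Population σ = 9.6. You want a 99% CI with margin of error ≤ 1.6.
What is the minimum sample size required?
n ≥ 239

For margin E ≤ 1.6:
n ≥ (z* · σ / E)²
n ≥ (2.576 · 9.6 / 1.6)²
n ≥ 238.89

Minimum n = 239 (rounding up)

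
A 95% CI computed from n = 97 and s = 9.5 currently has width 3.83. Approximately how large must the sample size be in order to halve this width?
n ≈ 388

CI width ∝ 1/√n
To reduce width by factor 2, need √n to grow by 2 → need 2² = 4 times as many samples.

Current: n = 97, width = 3.83
New: n = 388, width ≈ 1.90

Width reduced by factor of 3.83/1.90 = 2.02.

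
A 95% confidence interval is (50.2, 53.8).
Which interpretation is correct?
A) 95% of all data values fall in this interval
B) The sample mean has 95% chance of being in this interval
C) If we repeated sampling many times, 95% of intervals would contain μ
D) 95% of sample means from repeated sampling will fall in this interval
C

A) Wrong — a CI is about the parameter μ, not individual data values.
B) Wrong — x̄ is observed and sits in the interval by construction.
C) Correct — this is the frequentist long-run coverage interpretation.
D) Wrong — coverage applies to intervals containing μ, not to future x̄ values.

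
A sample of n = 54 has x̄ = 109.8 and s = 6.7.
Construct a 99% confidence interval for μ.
(107.36, 112.24)

t-interval (σ unknown):
df = n - 1 = 53
t* = 2.672 for 99% confidence

Margin of error = t* · s/√n = 2.672 · 6.7/√54 = 2.44

CI: (107.36, 112.24)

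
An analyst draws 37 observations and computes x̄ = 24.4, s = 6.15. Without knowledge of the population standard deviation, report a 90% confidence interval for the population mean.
(22.69, 26.11)

t-interval (σ unknown):
df = n - 1 = 36
t* = 1.688 for 90% confidence

Margin of error = t* · s/√n = 1.688 · 6.15/√37 = 1.71

CI: (22.69, 26.11)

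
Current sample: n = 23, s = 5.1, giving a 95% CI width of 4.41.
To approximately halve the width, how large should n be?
n ≈ 92

CI width ∝ 1/√n
To reduce width by factor 2, need √n to grow by 2 → need 2² = 4 times as many samples.

Current: n = 23, width = 4.41
New: n = 92, width ≈ 2.11

Width reduced by factor of 4.41/2.11 = 2.09.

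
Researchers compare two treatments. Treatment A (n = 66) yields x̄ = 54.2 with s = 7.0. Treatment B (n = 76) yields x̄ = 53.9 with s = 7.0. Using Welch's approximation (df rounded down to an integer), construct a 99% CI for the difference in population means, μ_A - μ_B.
(-2.78, 3.38)

Difference: x̄₁ - x̄₂ = 0.30
SE = √(s₁²/n₁ + s₂²/n₂) = √(7.0²/66 + 7.0²/76) = 1.1778
df = 137.22 → 137 (Welch–Satterthwaite, rounded down)
t* = 2.612

CI: 0.30 ± 2.612 · 1.1778 = 0.30 ± 3.08 = (-2.78, 3.38)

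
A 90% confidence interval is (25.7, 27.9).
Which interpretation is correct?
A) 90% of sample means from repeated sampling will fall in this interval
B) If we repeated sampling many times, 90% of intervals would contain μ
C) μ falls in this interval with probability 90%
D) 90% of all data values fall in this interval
B

A) Wrong — coverage applies to intervals containing μ, not to future x̄ values.
B) Correct — this is the frequentist long-run coverage interpretation.
C) Wrong — μ is fixed; the randomness lives in the interval, not in μ.
D) Wrong — a CI is about the parameter μ, not individual data values.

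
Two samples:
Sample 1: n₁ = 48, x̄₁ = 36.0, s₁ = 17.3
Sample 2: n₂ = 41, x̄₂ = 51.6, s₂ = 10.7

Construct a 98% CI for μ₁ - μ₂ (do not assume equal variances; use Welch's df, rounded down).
(-22.73, -8.47)

Difference: x̄₁ - x̄₂ = -15.60
SE = √(s₁²/n₁ + s₂²/n₂) = √(17.3²/48 + 10.7²/41) = 3.0046
df = 79.73 → 79 (Welch–Satterthwaite, rounded down)
t* = 2.374

CI: -15.60 ± 2.374 · 3.0046 = -15.60 ± 7.13 = (-22.73, -8.47)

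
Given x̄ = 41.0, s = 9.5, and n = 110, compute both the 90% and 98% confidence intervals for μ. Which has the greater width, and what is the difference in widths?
98% CI is wider by 1.27

df = 109
90% CI: t* = 1.659, (39.50, 42.50), width = 2 · t* · s/√n = 3.01
98% CI: t* = 2.361, (38.86, 43.14), width = 2 · t* · s/√n = 4.28

The 98% CI is wider by 4.28 - 3.01 = 1.27.
Higher confidence requires a wider interval.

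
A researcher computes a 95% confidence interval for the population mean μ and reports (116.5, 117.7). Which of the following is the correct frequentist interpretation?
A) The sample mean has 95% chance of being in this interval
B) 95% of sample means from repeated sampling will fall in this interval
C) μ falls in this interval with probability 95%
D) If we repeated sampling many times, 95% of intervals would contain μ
D

A) Wrong — x̄ is observed and sits in the interval by construction.
B) Wrong — coverage applies to intervals containing μ, not to future x̄ values.
C) Wrong — μ is fixed; the randomness lives in the interval, not in μ.
D) Correct — this is the frequentist long-run coverage interpretation.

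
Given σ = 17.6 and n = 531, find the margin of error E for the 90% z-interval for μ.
Margin of error = 1.26

Margin of error = z* · σ/√n
= 1.645 · 17.6/√531
= 1.645 · 17.6/23.0434
= 1.26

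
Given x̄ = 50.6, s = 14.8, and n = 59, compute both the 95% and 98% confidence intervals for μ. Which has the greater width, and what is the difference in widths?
98% CI is wider by 1.51

df = 58
95% CI: t* = 2.002, (46.74, 54.46), width = 2 · t* · s/√n = 7.71
98% CI: t* = 2.392, (45.99, 55.21), width = 2 · t* · s/√n = 9.22

The 98% CI is wider by 9.22 - 7.71 = 1.51.
Higher confidence requires a wider interval.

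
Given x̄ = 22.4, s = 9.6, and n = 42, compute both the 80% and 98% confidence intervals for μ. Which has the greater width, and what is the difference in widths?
98% CI is wider by 3.31

df = 41
80% CI: t* = 1.303, (20.47, 24.33), width = 2 · t* · s/√n = 3.86
98% CI: t* = 2.421, (18.81, 25.99), width = 2 · t* · s/√n = 7.17

The 98% CI is wider by 7.17 - 3.86 = 3.31.
Higher confidence requires a wider interval.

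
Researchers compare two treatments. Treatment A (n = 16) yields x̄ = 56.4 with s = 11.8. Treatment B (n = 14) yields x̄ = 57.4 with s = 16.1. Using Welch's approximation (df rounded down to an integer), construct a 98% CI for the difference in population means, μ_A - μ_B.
(-14.04, 12.04)

Difference: x̄₁ - x̄₂ = -1.00
SE = √(s₁²/n₁ + s₂²/n₂) = √(11.8²/16 + 16.1²/14) = 5.2170
df = 23.58 → 23 (Welch–Satterthwaite, rounded down)
t* = 2.500

CI: -1.00 ± 2.500 · 5.2170 = -1.00 ± 13.04 = (-14.04, 12.04)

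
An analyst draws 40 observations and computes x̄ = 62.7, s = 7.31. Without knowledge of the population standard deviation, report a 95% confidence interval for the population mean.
(60.36, 65.04)

t-interval (σ unknown):
df = n - 1 = 39
t* = 2.023 for 95% confidence

Margin of error = t* · s/√n = 2.023 · 7.31/√40 = 2.34

CI: (60.36, 65.04)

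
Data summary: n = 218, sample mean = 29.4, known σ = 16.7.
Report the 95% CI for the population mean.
(27.18, 31.62)

z-interval (σ known):
z* = 1.960 for 95% confidence

Margin of error = z* · σ/√n = 1.960 · 16.7/√218 = 2.22

CI: (29.4 - 2.22, 29.4 + 2.22) = (27.18, 31.62)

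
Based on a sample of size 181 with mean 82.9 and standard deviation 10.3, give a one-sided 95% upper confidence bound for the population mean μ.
μ ≤ 84.17

Upper bound (one-sided):
t* = 1.653 (one-sided for 95%)
Upper bound = x̄ + t* · s/√n = 82.9 + 1.653 · 10.3/√181 = 84.17

We are 95% confident that μ ≤ 84.17.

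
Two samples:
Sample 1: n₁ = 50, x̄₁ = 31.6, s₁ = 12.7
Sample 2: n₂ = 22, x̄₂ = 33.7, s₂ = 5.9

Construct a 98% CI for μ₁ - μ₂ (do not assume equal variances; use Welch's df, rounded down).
(-7.32, 3.12)

Difference: x̄₁ - x̄₂ = -2.10
SE = √(s₁²/n₁ + s₂²/n₂) = √(12.7²/50 + 5.9²/22) = 2.1927
df = 69.72 → 69 (Welch–Satterthwaite, rounded down)
t* = 2.382

CI: -2.10 ± 2.382 · 2.1927 = -2.10 ± 5.22 = (-7.32, 3.12)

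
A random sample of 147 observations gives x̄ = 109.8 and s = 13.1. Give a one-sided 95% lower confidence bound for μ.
μ ≥ 108.01

Lower bound (one-sided):
t* = 1.655 (one-sided for 95%)
Lower bound = x̄ - t* · s/√n = 109.8 - 1.655 · 13.1/√147 = 108.01

We are 95% confident that μ ≥ 108.01.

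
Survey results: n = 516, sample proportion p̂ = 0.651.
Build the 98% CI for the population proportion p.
(0.602, 0.700)

Proportion CI:
SE = √(p̂(1-p̂)/n) = √(0.651 · 0.349 / 516) = 0.02098

z* = 2.326
Margin = z* · SE = 2.326 · 0.02098 = 0.0488

CI: 0.651 ± 0.0488 = (0.602, 0.700)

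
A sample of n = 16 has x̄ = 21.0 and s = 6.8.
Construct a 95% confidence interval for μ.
(17.38, 24.62)

t-interval (σ unknown):
df = n - 1 = 15
t* = 2.131 for 95% confidence

Margin of error = t* · s/√n = 2.131 · 6.8/√16 = 3.62

CI: (17.38, 24.62)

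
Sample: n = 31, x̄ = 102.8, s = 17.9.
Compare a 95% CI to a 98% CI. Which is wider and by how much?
98% CI is wider by 2.67

df = 30
95% CI: t* = 2.042, (96.24, 109.36), width = 2 · t* · s/√n = 13.13
98% CI: t* = 2.457, (94.90, 110.70), width = 2 · t* · s/√n = 15.80

The 98% CI is wider by 15.80 - 13.13 = 2.67.
Higher confidence requires a wider interval.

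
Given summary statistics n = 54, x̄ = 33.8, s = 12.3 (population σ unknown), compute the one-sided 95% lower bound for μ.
μ ≥ 31.00

Lower bound (one-sided):
t* = 1.674 (one-sided for 95%)
Lower bound = x̄ - t* · s/√n = 33.8 - 1.674 · 12.3/√54 = 31.00

We are 95% confident that μ ≥ 31.00.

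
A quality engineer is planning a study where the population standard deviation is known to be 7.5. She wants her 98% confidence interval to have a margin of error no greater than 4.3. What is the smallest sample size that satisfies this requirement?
n ≥ 17

For margin E ≤ 4.3:
n ≥ (z* · σ / E)²
n ≥ (2.326 · 7.5 / 4.3)²
n ≥ 16.46

Minimum n = 17 (rounding up)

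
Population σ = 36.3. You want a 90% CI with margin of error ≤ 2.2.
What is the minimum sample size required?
n ≥ 737

For margin E ≤ 2.2:
n ≥ (z* · σ / E)²
n ≥ (1.645 · 36.3 / 2.2)²
n ≥ 736.72

Minimum n = 737 (rounding up)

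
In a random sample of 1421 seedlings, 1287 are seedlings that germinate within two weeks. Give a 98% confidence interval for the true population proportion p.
(0.888, 0.924)

Proportion CI:
p̂ = 1287/1421 = 0.90570
SE = √(p̂(1-p̂)/n) = √(0.90570 · 0.09430 / 1421) = 0.00775

z* = 2.326
Margin = z* · SE = 2.326 · 0.00775 = 0.0180

CI: 0.90570 ± 0.0180 = (0.888, 0.924)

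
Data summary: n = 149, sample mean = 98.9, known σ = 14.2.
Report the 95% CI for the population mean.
(96.62, 101.18)

z-interval (σ known):
z* = 1.960 for 95% confidence

Margin of error = z* · σ/√n = 1.960 · 14.2/√149 = 2.28

CI: (98.9 - 2.28, 98.9 + 2.28) = (96.62, 101.18)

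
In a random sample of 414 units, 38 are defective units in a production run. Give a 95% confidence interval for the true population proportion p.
(0.064, 0.120)

Proportion CI:
p̂ = 38/414 = 0.09179
SE = √(p̂(1-p̂)/n) = √(0.09179 · 0.90821 / 414) = 0.01419

z* = 1.960
Margin = z* · SE = 1.960 · 0.01419 = 0.0278

CI: 0.09179 ± 0.0278 = (0.064, 0.120)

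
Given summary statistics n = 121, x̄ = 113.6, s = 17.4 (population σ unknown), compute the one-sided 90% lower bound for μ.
μ ≥ 111.56

Lower bound (one-sided):
t* = 1.289 (one-sided for 90%)
Lower bound = x̄ - t* · s/√n = 113.6 - 1.289 · 17.4/√121 = 111.56

We are 90% confident that μ ≥ 111.56.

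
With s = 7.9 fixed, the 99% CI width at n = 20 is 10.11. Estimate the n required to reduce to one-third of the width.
n ≈ 180

CI width ∝ 1/√n
To reduce width by factor 3, need √n to grow by 3 → need 3² = 9 times as many samples.

Current: n = 20, width = 10.11
New: n = 180, width ≈ 3.07

Width reduced by factor of 10.11/3.07 = 3.29.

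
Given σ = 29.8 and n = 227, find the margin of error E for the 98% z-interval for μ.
Margin of error = 4.60

Margin of error = z* · σ/√n
= 2.326 · 29.8/√227
= 2.326 · 29.8/15.0665
= 4.60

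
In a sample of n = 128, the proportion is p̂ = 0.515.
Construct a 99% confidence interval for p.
(0.401, 0.629)

Proportion CI:
SE = √(p̂(1-p̂)/n) = √(0.515 · 0.485 / 128) = 0.04417

z* = 2.576
Margin = z* · SE = 2.576 · 0.04417 = 0.1138

CI: 0.515 ± 0.1138 = (0.401, 0.629)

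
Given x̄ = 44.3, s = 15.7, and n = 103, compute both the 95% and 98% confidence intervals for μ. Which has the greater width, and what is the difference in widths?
98% CI is wider by 1.17

df = 102
95% CI: t* = 1.983, (41.23, 47.37), width = 2 · t* · s/√n = 6.14
98% CI: t* = 2.363, (40.64, 47.96), width = 2 · t* · s/√n = 7.31

The 98% CI is wider by 7.31 - 6.14 = 1.17.
Higher confidence requires a wider interval.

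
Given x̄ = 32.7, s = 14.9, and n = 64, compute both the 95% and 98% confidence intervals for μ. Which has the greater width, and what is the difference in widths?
98% CI is wider by 1.45

df = 63
95% CI: t* = 1.998, (28.98, 36.42), width = 2 · t* · s/√n = 7.44
98% CI: t* = 2.387, (28.25, 37.15), width = 2 · t* · s/√n = 8.89

The 98% CI is wider by 8.89 - 7.44 = 1.45.
Higher confidence requires a wider interval.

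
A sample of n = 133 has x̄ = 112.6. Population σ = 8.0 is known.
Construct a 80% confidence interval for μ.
(111.71, 113.49)

z-interval (σ known):
z* = 1.282 for 80% confidence

Margin of error = z* · σ/√n = 1.282 · 8.0/√133 = 0.89

CI: (112.6 - 0.89, 112.6 + 0.89) = (111.71, 113.49)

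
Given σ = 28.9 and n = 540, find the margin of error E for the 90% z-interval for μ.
Margin of error = 2.05

Margin of error = z* · σ/√n
= 1.645 · 28.9/√540
= 1.645 · 28.9/23.2379
= 2.05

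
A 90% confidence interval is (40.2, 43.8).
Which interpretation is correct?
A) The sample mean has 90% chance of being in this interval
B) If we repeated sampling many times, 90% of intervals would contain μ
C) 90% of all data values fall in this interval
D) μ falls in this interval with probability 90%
B

A) Wrong — x̄ is observed and sits in the interval by construction.
B) Correct — this is the frequentist long-run coverage interpretation.
C) Wrong — a CI is about the parameter μ, not individual data values.
D) Wrong — μ is fixed; the randomness lives in the interval, not in μ.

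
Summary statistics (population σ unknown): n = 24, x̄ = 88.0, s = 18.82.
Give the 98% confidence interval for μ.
(78.40, 97.60)

t-interval (σ unknown):
df = n - 1 = 23
t* = 2.500 for 98% confidence

Margin of error = t* · s/√n = 2.500 · 18.82/√24 = 9.60

CI: (78.40, 97.60)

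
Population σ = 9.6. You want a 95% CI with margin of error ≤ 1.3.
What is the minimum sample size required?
n ≥ 210

For margin E ≤ 1.3:
n ≥ (z* · σ / E)²
n ≥ (1.960 · 9.6 / 1.3)²
n ≥ 209.49

Minimum n = 210 (rounding up)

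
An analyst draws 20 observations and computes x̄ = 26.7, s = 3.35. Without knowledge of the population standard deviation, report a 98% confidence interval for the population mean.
(24.80, 28.60)

t-interval (σ unknown):
df = n - 1 = 19
t* = 2.539 for 98% confidence

Margin of error = t* · s/√n = 2.539 · 3.35/√20 = 1.90

CI: (24.80, 28.60)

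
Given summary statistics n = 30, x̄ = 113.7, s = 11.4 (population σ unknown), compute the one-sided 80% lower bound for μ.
μ ≥ 111.92

Lower bound (one-sided):
t* = 0.854 (one-sided for 80%)
Lower bound = x̄ - t* · s/√n = 113.7 - 0.854 · 11.4/√30 = 111.92

We are 80% confident that μ ≥ 111.92.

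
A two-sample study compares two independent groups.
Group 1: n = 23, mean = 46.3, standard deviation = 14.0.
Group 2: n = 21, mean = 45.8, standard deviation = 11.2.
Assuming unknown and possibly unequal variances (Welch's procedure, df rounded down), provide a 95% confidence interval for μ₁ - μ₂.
(-7.19, 8.19)

Difference: x̄₁ - x̄₂ = 0.50
SE = √(s₁²/n₁ + s₂²/n₂) = √(14.0²/23 + 11.2²/21) = 3.8072
df = 41.32 → 41 (Welch–Satterthwaite, rounded down)
t* = 2.020

CI: 0.50 ± 2.020 · 3.8072 = 0.50 ± 7.69 = (-7.19, 8.19)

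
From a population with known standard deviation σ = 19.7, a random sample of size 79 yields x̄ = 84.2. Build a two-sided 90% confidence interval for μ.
(80.55, 87.85)

z-interval (σ known):
z* = 1.645 for 90% confidence

Margin of error = z* · σ/√n = 1.645 · 19.7/√79 = 3.65

CI: (84.2 - 3.65, 84.2 + 3.65) = (80.55, 87.85)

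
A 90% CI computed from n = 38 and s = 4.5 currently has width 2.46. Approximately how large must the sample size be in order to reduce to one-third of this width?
n ≈ 342

CI width ∝ 1/√n
To reduce width by factor 3, need √n to grow by 3 → need 3² = 9 times as many samples.

Current: n = 38, width = 2.46
New: n = 342, width ≈ 0.80

Width reduced by factor of 2.46/0.80 = 3.07.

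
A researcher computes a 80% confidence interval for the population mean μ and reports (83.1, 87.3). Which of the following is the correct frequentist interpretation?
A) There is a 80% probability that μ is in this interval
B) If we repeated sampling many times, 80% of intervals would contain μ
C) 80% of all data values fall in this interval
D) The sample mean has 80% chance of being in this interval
B

A) Wrong — μ is fixed; the randomness lives in the interval, not in μ.
B) Correct — this is the frequentist long-run coverage interpretation.
C) Wrong — a CI is about the parameter μ, not individual data values.
D) Wrong — x̄ is observed and sits in the interval by construction.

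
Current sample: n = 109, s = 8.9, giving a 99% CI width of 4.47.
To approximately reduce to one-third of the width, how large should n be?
n ≈ 981

CI width ∝ 1/√n
To reduce width by factor 3, need √n to grow by 3 → need 3² = 9 times as many samples.

Current: n = 109, width = 4.47
New: n = 981, width ≈ 1.47

Width reduced by factor of 4.47/1.47 = 3.04.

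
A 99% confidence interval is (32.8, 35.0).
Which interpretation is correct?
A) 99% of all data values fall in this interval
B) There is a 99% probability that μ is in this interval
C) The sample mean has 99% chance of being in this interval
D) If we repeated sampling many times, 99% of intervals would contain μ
D

A) Wrong — a CI is about the parameter μ, not individual data values.
B) Wrong — μ is fixed; the randomness lives in the interval, not in μ.
C) Wrong — x̄ is observed and sits in the interval by construction.
D) Correct — this is the frequentist long-run coverage interpretation.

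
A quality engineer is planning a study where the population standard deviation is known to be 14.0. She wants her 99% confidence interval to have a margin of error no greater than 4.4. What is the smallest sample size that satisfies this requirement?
n ≥ 68

For margin E ≤ 4.4:
n ≥ (z* · σ / E)²
n ≥ (2.576 · 14.0 / 4.4)²
n ≥ 67.18

Minimum n = 68 (rounding up)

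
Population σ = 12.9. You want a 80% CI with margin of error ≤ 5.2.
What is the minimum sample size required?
n ≥ 11

For margin E ≤ 5.2:
n ≥ (z* · σ / E)²
n ≥ (1.282 · 12.9 / 5.2)²
n ≥ 10.11

Minimum n = 11 (rounding up)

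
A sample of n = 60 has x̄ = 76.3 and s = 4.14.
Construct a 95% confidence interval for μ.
(75.23, 77.37)

t-interval (σ unknown):
df = n - 1 = 59
t* = 2.001 for 95% confidence

Margin of error = t* · s/√n = 2.001 · 4.14/√60 = 1.07

CI: (75.23, 77.37)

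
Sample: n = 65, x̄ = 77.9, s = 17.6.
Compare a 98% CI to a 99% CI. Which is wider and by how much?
99% CI is wider by 1.17

df = 64
98% CI: t* = 2.386, (72.69, 83.11), width = 2 · t* · s/√n = 10.42
99% CI: t* = 2.655, (72.10, 83.70), width = 2 · t* · s/√n = 11.59

The 99% CI is wider by 11.59 - 10.42 = 1.17.
Higher confidence requires a wider interval.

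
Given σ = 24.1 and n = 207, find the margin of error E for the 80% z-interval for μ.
Margin of error = 2.15

Margin of error = z* · σ/√n
= 1.282 · 24.1/√207
= 1.282 · 24.1/14.3875
= 2.15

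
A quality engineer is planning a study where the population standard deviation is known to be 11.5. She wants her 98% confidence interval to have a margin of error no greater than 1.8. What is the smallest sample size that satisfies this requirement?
n ≥ 221

For margin E ≤ 1.8:
n ≥ (z* · σ / E)²
n ≥ (2.326 · 11.5 / 1.8)²
n ≥ 220.84

Minimum n = 221 (rounding up)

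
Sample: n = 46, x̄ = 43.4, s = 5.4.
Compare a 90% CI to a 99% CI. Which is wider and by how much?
99% CI is wider by 1.61

df = 45
90% CI: t* = 1.679, (42.06, 44.74), width = 2 · t* · s/√n = 2.67
99% CI: t* = 2.690, (41.26, 45.54), width = 2 · t* · s/√n = 4.28

The 99% CI is wider by 4.28 - 2.67 = 1.61.
Higher confidence requires a wider interval.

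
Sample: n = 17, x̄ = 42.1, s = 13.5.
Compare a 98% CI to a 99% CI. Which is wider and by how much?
99% CI is wider by 2.22

df = 16
98% CI: t* = 2.583, (33.64, 50.56), width = 2 · t* · s/√n = 16.91
99% CI: t* = 2.921, (32.54, 51.66), width = 2 · t* · s/√n = 19.13

The 99% CI is wider by 19.13 - 16.91 = 2.22.
Higher confidence requires a wider interval.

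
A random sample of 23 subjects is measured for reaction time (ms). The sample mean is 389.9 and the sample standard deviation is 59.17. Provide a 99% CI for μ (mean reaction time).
(355.12, 424.68)

t-interval (σ unknown):
df = n - 1 = 22
t* = 2.819 for 99% confidence

Margin of error = t* · s/√n = 2.819 · 59.17/√23 = 34.78

CI: (355.12, 424.68)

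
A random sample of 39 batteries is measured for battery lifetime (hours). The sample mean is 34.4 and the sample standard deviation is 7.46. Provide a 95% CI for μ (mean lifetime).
(31.98, 36.82)

t-interval (σ unknown):
df = n - 1 = 38
t* = 2.024 for 95% confidence

Margin of error = t* · s/√n = 2.024 · 7.46/√39 = 2.42

CI: (31.98, 36.82)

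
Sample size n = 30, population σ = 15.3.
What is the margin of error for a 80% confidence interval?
Margin of error = 3.58

Margin of error = z* · σ/√n
= 1.282 · 15.3/√30
= 1.282 · 15.3/5.4772
= 3.58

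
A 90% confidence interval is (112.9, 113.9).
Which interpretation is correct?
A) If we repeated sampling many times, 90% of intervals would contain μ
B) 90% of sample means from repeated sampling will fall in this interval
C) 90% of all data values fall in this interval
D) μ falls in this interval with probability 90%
A

A) Correct — this is the frequentist long-run coverage interpretation.
B) Wrong — coverage applies to intervals containing μ, not to future x̄ values.
C) Wrong — a CI is about the parameter μ, not individual data values.
D) Wrong — μ is fixed; the randomness lives in the interval, not in μ.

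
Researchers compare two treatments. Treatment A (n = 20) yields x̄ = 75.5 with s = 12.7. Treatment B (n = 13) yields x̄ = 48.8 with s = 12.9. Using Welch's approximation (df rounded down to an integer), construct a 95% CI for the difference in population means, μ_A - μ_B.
(17.29, 36.11)

Difference: x̄₁ - x̄₂ = 26.70
SE = √(s₁²/n₁ + s₂²/n₂) = √(12.7²/20 + 12.9²/13) = 4.5679
df = 25.49 → 25 (Welch–Satterthwaite, rounded down)
t* = 2.060

CI: 26.70 ± 2.060 · 4.5679 = 26.70 ± 9.41 = (17.29, 36.11)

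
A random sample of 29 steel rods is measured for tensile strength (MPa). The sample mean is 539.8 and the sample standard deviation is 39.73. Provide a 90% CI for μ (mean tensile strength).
(527.25, 552.35)

t-interval (σ unknown):
df = n - 1 = 28
t* = 1.701 for 90% confidence

Margin of error = t* · s/√n = 1.701 · 39.73/√29 = 12.55

CI: (527.25, 552.35)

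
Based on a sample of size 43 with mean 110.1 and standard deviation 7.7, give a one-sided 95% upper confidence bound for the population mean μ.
μ ≤ 112.08

Upper bound (one-sided):
t* = 1.682 (one-sided for 95%)
Upper bound = x̄ + t* · s/√n = 110.1 + 1.682 · 7.7/√43 = 112.08

We are 95% confident that μ ≤ 112.08.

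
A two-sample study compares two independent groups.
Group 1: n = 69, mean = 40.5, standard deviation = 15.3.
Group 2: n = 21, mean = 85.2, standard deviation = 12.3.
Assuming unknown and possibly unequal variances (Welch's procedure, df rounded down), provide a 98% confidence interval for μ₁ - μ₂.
(-52.59, -36.81)

Difference: x̄₁ - x̄₂ = -44.70
SE = √(s₁²/n₁ + s₂²/n₂) = √(15.3²/69 + 12.3²/21) = 3.2553
df = 40.62 → 40 (Welch–Satterthwaite, rounded down)
t* = 2.423

CI: -44.70 ± 2.423 · 3.2553 = -44.70 ± 7.89 = (-52.59, -36.81)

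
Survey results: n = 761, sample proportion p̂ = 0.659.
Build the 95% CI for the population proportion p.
(0.625, 0.693)

Proportion CI:
SE = √(p̂(1-p̂)/n) = √(0.659 · 0.341 / 761) = 0.01718

z* = 1.960
Margin = z* · SE = 1.960 · 0.01718 = 0.0337

CI: 0.659 ± 0.0337 = (0.625, 0.693)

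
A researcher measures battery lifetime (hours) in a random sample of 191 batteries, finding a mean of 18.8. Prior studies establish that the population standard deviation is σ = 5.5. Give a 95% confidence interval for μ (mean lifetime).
(18.02, 19.58)

z-interval (σ known):
z* = 1.960 for 95% confidence

Margin of error = z* · σ/√n = 1.960 · 5.5/√191 = 0.78

CI: (18.8 - 0.78, 18.8 + 0.78) = (18.02, 19.58)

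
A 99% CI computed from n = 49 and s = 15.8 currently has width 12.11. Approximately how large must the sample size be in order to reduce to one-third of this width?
n ≈ 441

CI width ∝ 1/√n
To reduce width by factor 3, need √n to grow by 3 → need 3² = 9 times as many samples.

Current: n = 49, width = 12.11
New: n = 441, width ≈ 3.89

Width reduced by factor of 12.11/3.89 = 3.11.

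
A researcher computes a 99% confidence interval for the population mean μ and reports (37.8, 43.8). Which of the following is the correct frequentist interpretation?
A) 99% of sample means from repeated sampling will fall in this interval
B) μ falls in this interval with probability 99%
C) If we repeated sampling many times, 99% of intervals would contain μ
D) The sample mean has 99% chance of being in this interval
C

A) Wrong — coverage applies to intervals containing μ, not to future x̄ values.
B) Wrong — μ is fixed; the randomness lives in the interval, not in μ.
C) Correct — this is the frequentist long-run coverage interpretation.
D) Wrong — x̄ is observed and sits in the interval by construction.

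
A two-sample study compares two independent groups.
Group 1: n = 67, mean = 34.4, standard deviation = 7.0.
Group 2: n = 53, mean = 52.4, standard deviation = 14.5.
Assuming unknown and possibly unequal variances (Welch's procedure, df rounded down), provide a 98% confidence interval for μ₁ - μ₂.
(-23.16, -12.84)

Difference: x̄₁ - x̄₂ = -18.00
SE = √(s₁²/n₁ + s₂²/n₂) = √(7.0²/67 + 14.5²/53) = 2.1676
df = 71.04 → 71 (Welch–Satterthwaite, rounded down)
t* = 2.380

CI: -18.00 ± 2.380 · 2.1676 = -18.00 ± 5.16 = (-23.16, -12.84)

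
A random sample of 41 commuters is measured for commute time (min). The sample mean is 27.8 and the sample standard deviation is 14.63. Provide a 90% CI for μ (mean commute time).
(23.95, 31.65)

t-interval (σ unknown):
df = n - 1 = 40
t* = 1.684 for 90% confidence

Margin of error = t* · s/√n = 1.684 · 14.63/√41 = 3.85

CI: (23.95, 31.65)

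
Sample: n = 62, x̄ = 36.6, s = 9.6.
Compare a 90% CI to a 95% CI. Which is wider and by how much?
95% CI is wider by 0.81

df = 61
90% CI: t* = 1.670, (34.56, 38.64), width = 2 · t* · s/√n = 4.07
95% CI: t* = 2.000, (34.16, 39.04), width = 2 · t* · s/√n = 4.88

The 95% CI is wider by 4.88 - 4.07 = 0.81.
Higher confidence requires a wider interval.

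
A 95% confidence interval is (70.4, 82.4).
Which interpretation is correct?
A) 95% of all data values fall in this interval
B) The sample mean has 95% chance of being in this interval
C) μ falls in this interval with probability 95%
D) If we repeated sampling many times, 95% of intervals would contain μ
D

A) Wrong — a CI is about the parameter μ, not individual data values.
B) Wrong — x̄ is observed and sits in the interval by construction.
C) Wrong — μ is fixed; the randomness lives in the interval, not in μ.
D) Correct — this is the frequentist long-run coverage interpretation.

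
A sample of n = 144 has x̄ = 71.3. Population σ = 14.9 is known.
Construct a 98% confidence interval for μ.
(68.41, 74.19)

z-interval (σ known):
z* = 2.326 for 98% confidence

Margin of error = z* · σ/√n = 2.326 · 14.9/√144 = 2.89

CI: (71.3 - 2.89, 71.3 + 2.89) = (68.41, 74.19)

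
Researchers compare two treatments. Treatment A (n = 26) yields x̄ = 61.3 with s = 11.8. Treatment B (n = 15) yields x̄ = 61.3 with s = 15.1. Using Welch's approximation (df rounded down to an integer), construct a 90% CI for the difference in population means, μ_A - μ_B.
(-7.77, 7.77)

Difference: x̄₁ - x̄₂ = 0.00
SE = √(s₁²/n₁ + s₂²/n₂) = √(11.8²/26 + 15.1²/15) = 4.5339
df = 23.94 → 23 (Welch–Satterthwaite, rounded down)
t* = 1.714

CI: 0.00 ± 1.714 · 4.5339 = 0.00 ± 7.77 = (-7.77, 7.77)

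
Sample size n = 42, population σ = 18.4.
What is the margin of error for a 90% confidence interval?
Margin of error = 4.67

Margin of error = z* · σ/√n
= 1.645 · 18.4/√42
= 1.645 · 18.4/6.4807
= 4.67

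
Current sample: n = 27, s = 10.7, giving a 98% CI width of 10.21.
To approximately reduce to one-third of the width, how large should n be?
n ≈ 243

CI width ∝ 1/√n
To reduce width by factor 3, need √n to grow by 3 → need 3² = 9 times as many samples.

Current: n = 27, width = 10.21
New: n = 243, width ≈ 3.22

Width reduced by factor of 10.21/3.22 = 3.17.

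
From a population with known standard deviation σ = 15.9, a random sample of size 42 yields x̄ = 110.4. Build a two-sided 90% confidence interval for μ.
(106.36, 114.44)

z-interval (σ known):
z* = 1.645 for 90% confidence

Margin of error = z* · σ/√n = 1.645 · 15.9/√42 = 4.04

CI: (110.4 - 4.04, 110.4 + 4.04) = (106.36, 114.44)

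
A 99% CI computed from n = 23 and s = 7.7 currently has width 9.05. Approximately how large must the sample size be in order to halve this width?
n ≈ 92

CI width ∝ 1/√n
To reduce width by factor 2, need √n to grow by 2 → need 2² = 4 times as many samples.

Current: n = 23, width = 9.05
New: n = 92, width ≈ 4.22

Width reduced by factor of 9.05/4.22 = 2.14.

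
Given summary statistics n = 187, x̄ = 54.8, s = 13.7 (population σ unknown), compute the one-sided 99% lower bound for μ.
μ ≥ 52.45

Lower bound (one-sided):
t* = 2.347 (one-sided for 99%)
Lower bound = x̄ - t* · s/√n = 54.8 - 2.347 · 13.7/√187 = 52.45

We are 99% confident that μ ≥ 52.45.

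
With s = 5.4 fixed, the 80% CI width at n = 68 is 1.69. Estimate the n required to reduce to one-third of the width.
n ≈ 612

CI width ∝ 1/√n
To reduce width by factor 3, need √n to grow by 3 → need 3² = 9 times as many samples.

Current: n = 68, width = 1.69
New: n = 612, width ≈ 0.56

Width reduced by factor of 1.69/0.56 = 3.02.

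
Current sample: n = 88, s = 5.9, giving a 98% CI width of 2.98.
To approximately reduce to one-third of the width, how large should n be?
n ≈ 792

CI width ∝ 1/√n
To reduce width by factor 3, need √n to grow by 3 → need 3² = 9 times as many samples.

Current: n = 88, width = 2.98
New: n = 792, width ≈ 0.98

Width reduced by factor of 2.98/0.98 = 3.04.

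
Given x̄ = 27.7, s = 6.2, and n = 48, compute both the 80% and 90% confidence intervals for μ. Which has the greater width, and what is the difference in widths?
90% CI is wider by 0.67

df = 47
80% CI: t* = 1.300, (26.54, 28.86), width = 2 · t* · s/√n = 2.33
90% CI: t* = 1.678, (26.20, 29.20), width = 2 · t* · s/√n = 3.00

The 90% CI is wider by 3.00 - 2.33 = 0.67.
Higher confidence requires a wider interval.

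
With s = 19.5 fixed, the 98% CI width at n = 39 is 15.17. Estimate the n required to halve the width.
n ≈ 156

CI width ∝ 1/√n
To reduce width by factor 2, need √n to grow by 2 → need 2² = 4 times as many samples.

Current: n = 39, width = 15.17
New: n = 156, width ≈ 7.34

Width reduced by factor of 15.17/7.34 = 2.07.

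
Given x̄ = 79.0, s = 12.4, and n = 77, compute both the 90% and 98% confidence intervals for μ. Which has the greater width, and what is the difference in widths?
98% CI is wider by 2.01

df = 76
90% CI: t* = 1.665, (76.65, 81.35), width = 2 · t* · s/√n = 4.71
98% CI: t* = 2.376, (75.64, 82.36), width = 2 · t* · s/√n = 6.72

The 98% CI is wider by 6.72 - 4.71 = 2.01.
Higher confidence requires a wider interval.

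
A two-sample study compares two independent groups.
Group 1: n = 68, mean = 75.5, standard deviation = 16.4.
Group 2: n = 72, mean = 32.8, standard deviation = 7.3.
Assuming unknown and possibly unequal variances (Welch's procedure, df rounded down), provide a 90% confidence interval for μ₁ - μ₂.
(39.10, 46.30)

Difference: x̄₁ - x̄₂ = 42.70
SE = √(s₁²/n₁ + s₂²/n₂) = √(16.4²/68 + 7.3²/72) = 2.1669
df = 91.40 → 91 (Welch–Satterthwaite, rounded down)
t* = 1.662

CI: 42.70 ± 1.662 · 2.1669 = 42.70 ± 3.60 = (39.10, 46.30)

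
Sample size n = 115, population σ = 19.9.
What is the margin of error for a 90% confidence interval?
Margin of error = 3.05

Margin of error = z* · σ/√n
= 1.645 · 19.9/√115
= 1.645 · 19.9/10.7238
= 3.05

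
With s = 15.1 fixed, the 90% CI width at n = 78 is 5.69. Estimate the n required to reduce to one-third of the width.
n ≈ 702

CI width ∝ 1/√n
To reduce width by factor 3, need √n to grow by 3 → need 3² = 9 times as many samples.

Current: n = 78, width = 5.69
New: n = 702, width ≈ 1.88

Width reduced by factor of 5.69/1.88 = 3.03.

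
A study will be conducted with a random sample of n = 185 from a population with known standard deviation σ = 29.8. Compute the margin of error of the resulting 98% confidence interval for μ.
Margin of error = 5.10

Margin of error = z* · σ/√n
= 2.326 · 29.8/√185
= 2.326 · 29.8/13.6015
= 5.10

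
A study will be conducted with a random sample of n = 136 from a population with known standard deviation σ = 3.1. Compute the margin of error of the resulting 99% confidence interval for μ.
Margin of error = 0.68

Margin of error = z* · σ/√n
= 2.576 · 3.1/√136
= 2.576 · 3.1/11.6619
= 0.68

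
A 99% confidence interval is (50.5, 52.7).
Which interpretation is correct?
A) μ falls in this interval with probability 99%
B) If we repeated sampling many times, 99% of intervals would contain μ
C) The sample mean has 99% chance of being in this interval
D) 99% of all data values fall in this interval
B

A) Wrong — μ is fixed; the randomness lives in the interval, not in μ.
B) Correct — this is the frequentist long-run coverage interpretation.
C) Wrong — x̄ is observed and sits in the interval by construction.
D) Wrong — a CI is about the parameter μ, not individual data values.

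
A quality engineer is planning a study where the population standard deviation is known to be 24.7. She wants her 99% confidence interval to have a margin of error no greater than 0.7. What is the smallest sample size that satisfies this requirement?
n ≥ 8263

For margin E ≤ 0.7:
n ≥ (z* · σ / E)²
n ≥ (2.576 · 24.7 / 0.7)²
n ≥ 8262.08

Minimum n = 8263 (rounding up)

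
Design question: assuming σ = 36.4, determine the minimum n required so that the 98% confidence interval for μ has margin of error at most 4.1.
n ≥ 427

For margin E ≤ 4.1:
n ≥ (z* · σ / E)²
n ≥ (2.326 · 36.4 / 4.1)²
n ≥ 426.44

Minimum n = 427 (rounding up)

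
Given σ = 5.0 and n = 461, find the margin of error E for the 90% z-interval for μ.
Margin of error = 0.38

Margin of error = z* · σ/√n
= 1.645 · 5.0/√461
= 1.645 · 5.0/21.4709
= 0.38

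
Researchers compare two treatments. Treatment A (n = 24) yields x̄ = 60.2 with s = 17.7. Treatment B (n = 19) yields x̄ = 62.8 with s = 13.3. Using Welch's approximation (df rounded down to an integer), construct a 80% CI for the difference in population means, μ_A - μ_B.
(-8.76, 3.56)

Difference: x̄₁ - x̄₂ = -2.60
SE = √(s₁²/n₁ + s₂²/n₂) = √(17.7²/24 + 13.3²/19) = 4.7290
df = 40.91 → 40 (Welch–Satterthwaite, rounded down)
t* = 1.303

CI: -2.60 ± 1.303 · 4.7290 = -2.60 ± 6.16 = (-8.76, 3.56)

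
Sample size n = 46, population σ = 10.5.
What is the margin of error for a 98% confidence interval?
Margin of error = 3.60

Margin of error = z* · σ/√n
= 2.326 · 10.5/√46
= 2.326 · 10.5/6.7823
= 3.60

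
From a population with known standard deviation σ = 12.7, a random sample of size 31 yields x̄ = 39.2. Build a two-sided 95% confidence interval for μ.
(34.73, 43.67)

z-interval (σ known):
z* = 1.960 for 95% confidence

Margin of error = z* · σ/√n = 1.960 · 12.7/√31 = 4.47

CI: (39.2 - 4.47, 39.2 + 4.47) = (34.73, 43.67)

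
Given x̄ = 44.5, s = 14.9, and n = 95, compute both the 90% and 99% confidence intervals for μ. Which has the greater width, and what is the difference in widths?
99% CI is wider by 2.96

df = 94
90% CI: t* = 1.661, (41.96, 47.04), width = 2 · t* · s/√n = 5.08
99% CI: t* = 2.629, (40.48, 48.52), width = 2 · t* · s/√n = 8.04

The 99% CI is wider by 8.04 - 5.08 = 2.96.
Higher confidence requires a wider interval.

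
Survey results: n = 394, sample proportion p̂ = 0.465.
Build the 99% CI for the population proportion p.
(0.400, 0.530)

Proportion CI:
SE = √(p̂(1-p̂)/n) = √(0.465 · 0.535 / 394) = 0.02513

z* = 2.576
Margin = z* · SE = 2.576 · 0.02513 = 0.0647

CI: 0.465 ± 0.0647 = (0.400, 0.530)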